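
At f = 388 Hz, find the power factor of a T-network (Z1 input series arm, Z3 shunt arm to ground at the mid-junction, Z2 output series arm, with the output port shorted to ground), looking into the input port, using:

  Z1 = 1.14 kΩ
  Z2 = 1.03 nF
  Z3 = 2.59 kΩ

Step 1 — Angular frequency: ω = 2π·f = 2π·388 = 2438 rad/s.
Step 2 — Component impedances:
  Z1: Z = R = 1140 Ω
  Z2: Z = 1/(jωC) = -j/(ω·C) = 0 - j3.982e+05 Ω
  Z3: Z = R = 2590 Ω
Step 3 — With the output port shorted to ground, the output series arm Z2 runs from the junction to ground; the shunt arm Z3 also runs from the junction to ground. They appear in parallel: Z3 || Z2 = 2590 - j16.84 Ω.
Step 4 — Series with input arm Z1: Z_in = Z1 + (Z3 || Z2) = 3730 - j16.84 Ω = 3730∠-0.3° Ω.
Step 5 — Power factor: PF = cos(φ) = Re(Z)/|Z| = 3730/3730 = 1.
Step 6 — Type: Im(Z) = -16.84 ⇒ leading (phase φ = -0.3°).

PF = 1 (leading, φ = -0.3°)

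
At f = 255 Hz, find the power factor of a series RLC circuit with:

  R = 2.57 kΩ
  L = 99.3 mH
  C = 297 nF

Step 1 — Angular frequency: ω = 2π·f = 2π·255 = 1602 rad/s.
Step 2 — Component impedances:
  R: Z = R = 2570 Ω
  L: Z = jωL = j·1602·0.0993 = 0 + j159.1 Ω
  C: Z = 1/(jωC) = -j/(ω·C) = 0 - j2101 Ω
Step 3 — Series combination: Z_total = R + L + C = 2570 - j1942 Ω = 3221∠-37.1° Ω.
Step 4 — Power factor: PF = cos(φ) = Re(Z)/|Z| = 2570/3221.4 = 0.7978.
Step 5 — Type: Im(Z) = -1942 ⇒ leading (phase φ = -37.1°).

PF = 0.7978 (leading, φ = -37.1°)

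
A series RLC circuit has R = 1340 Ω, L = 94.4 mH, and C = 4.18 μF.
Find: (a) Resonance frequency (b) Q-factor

Step 1 — Resonance condition Im(Z)=0 gives ω₀ = 1/√(LC).
Step 2 — ω₀ = 1/√(0.0944·4.18e-06) = 1592 rad/s.
Step 3 — f₀ = ω₀/(2π) = 253.4 Hz.
Step 4 — Series Q: Q = ω₀L/R = 1592·0.0944/1340 = 0.1121.

(a) f₀ = 253.4 Hz  (b) Q = 0.1121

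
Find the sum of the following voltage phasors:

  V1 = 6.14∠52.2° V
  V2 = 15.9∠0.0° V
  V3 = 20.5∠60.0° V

Step 1 — Convert each phasor to rectangular form:
  V1 = 6.14·(cos(52.2°) + j·sin(52.2°)) = 3.763 + j4.852 V
  V2 = 15.9·(cos(0.0°) + j·sin(0.0°)) = 15.9 V
  V3 = 20.5·(cos(60.0°) + j·sin(60.0°)) = 10.25 + j17.75 V
Step 2 — Sum components: V_total = 29.91 + j22.61 V.
Step 3 — Convert to polar: |V_total| = 37.49 V, ∠V_total = 37.1°.

V_total = 37.49∠37.1° V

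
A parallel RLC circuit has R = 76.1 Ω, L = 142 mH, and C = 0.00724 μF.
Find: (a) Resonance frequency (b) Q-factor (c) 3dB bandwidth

Step 1 — Resonance: ω₀ = 1/√(LC) = 1/√(0.142·7.24e-09) = 3.119e+04 rad/s.
Step 2 — f₀ = ω₀/(2π) = 4964 Hz.
Step 3 — Parallel Q: Q = R/(ω₀L) = 76.1/(3.119e+04·0.142) = 0.01718.
Step 4 — Bandwidth: Δω = ω₀/Q = 1.815e+06 rad/s; BW = Δω/(2π) = 2.889e+05 Hz.

(a) f₀ = 4964 Hz  (b) Q = 0.01718  (c) BW = 2.889e+05 Hz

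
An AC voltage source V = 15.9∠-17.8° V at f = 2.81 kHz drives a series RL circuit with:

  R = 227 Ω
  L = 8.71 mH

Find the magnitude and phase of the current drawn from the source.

Step 1 — Angular frequency: ω = 2π·f = 2π·2810 = 1.766e+04 rad/s.
Step 2 — Component impedances:
  R: Z = R = 227 Ω
  L: Z = jωL = j·1.766e+04·0.00871 = 0 + j153.8 Ω
Step 3 — Series combination: Z_total = R + L = 227 + j153.8 Ω = 274.2∠34.1° Ω.
Step 4 — Source phasor: V = 15.9∠-17.8° V = 15.14 - j4.861 V.
Step 5 — Ohm's law: I = V / Z_total = (15.14 - j4.861) / (227 + j153.8) = 0.03577 - j0.04564 A.
Step 6 — Convert to polar: |I| = 0.05799 A, ∠I = -51.9°.

I = 0.05799∠-51.9° A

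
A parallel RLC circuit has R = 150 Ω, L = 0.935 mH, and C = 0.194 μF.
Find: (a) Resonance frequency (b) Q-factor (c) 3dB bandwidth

Step 1 — Resonance: ω₀ = 1/√(LC) = 1/√(0.000935·1.94e-07) = 7.425e+04 rad/s.
Step 2 — f₀ = ω₀/(2π) = 1.182e+04 Hz.
Step 3 — Parallel Q: Q = R/(ω₀L) = 150/(7.425e+04·0.000935) = 2.161.
Step 4 — Bandwidth: Δω = ω₀/Q = 3.436e+04 rad/s; BW = Δω/(2π) = 5469 Hz.

(a) f₀ = 1.182e+04 Hz  (b) Q = 2.161  (c) BW = 5469 Hz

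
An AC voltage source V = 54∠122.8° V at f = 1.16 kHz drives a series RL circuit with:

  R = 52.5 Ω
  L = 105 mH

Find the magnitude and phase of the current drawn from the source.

Step 1 — Angular frequency: ω = 2π·f = 2π·1160 = 7288 rad/s.
Step 2 — Component impedances:
  R: Z = R = 52.5 Ω
  L: Z = jωL = j·7288·0.105 = 0 + j765.3 Ω
Step 3 — Series combination: Z_total = R + L = 52.5 + j765.3 Ω = 767.1∠86.1° Ω.
Step 4 — Source phasor: V = 54∠122.8° V = -29.25 + j45.39 V.
Step 5 — Ohm's law: I = V / Z_total = (-29.25 + j45.39) / (52.5 + j765.3) = 0.05642 + j0.04209 A.
Step 6 — Convert to polar: |I| = 0.0704 A, ∠I = 36.7°.

I = 0.0704∠36.7° A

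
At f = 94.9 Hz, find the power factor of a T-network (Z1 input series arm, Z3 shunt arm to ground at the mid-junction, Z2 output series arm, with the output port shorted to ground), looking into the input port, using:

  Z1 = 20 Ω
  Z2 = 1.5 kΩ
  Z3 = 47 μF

Step 1 — Angular frequency: ω = 2π·f = 2π·94.9 = 596.3 rad/s.
Step 2 — Component impedances:
  Z1: Z = R = 20 Ω
  Z2: Z = R = 1500 Ω
  Z3: Z = 1/(jωC) = -j/(ω·C) = 0 - j35.68 Ω
Step 3 — With the output port shorted to ground, the output series arm Z2 runs from the junction to ground; the shunt arm Z3 also runs from the junction to ground. They appear in parallel: Z3 || Z2 = 0.8484 - j35.66 Ω.
Step 4 — Series with input arm Z1: Z_in = Z1 + (Z3 || Z2) = 20.85 - j35.66 Ω = 41.31∠-59.7° Ω.
Step 5 — Power factor: PF = cos(φ) = Re(Z)/|Z| = 20.85/41.31 = 0.5047.
Step 6 — Type: Im(Z) = -35.66 ⇒ leading (phase φ = -59.7°).

PF = 0.5047 (leading, φ = -59.7°)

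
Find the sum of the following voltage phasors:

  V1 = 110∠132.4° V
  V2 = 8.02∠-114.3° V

Step 1 — Convert each phasor to rectangular form:
  V1 = 110·(cos(132.4°) + j·sin(132.4°)) = -74.17 + j81.23 V
  V2 = 8.02·(cos(-114.3°) + j·sin(-114.3°)) = -3.3 - j7.309 V
Step 2 — Sum components: V_total = -77.47 + j73.92 V.
Step 3 — Convert to polar: |V_total| = 107.1 V, ∠V_total = 136.3°.

V_total = 107.1∠136.3° V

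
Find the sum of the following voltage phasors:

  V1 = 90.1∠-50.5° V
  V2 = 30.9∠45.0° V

Step 1 — Convert each phasor to rectangular form:
  V1 = 90.1·(cos(-50.5°) + j·sin(-50.5°)) = 57.31 - j69.52 V
  V2 = 30.9·(cos(45.0°) + j·sin(45.0°)) = 21.85 + j21.85 V
Step 2 — Sum components: V_total = 79.16 - j47.67 V.
Step 3 — Convert to polar: |V_total| = 92.41 V, ∠V_total = -31.1°.

V_total = 92.41∠-31.1° V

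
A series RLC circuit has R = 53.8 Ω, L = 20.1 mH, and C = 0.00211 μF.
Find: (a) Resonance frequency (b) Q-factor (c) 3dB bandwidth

Step 1 — Resonance condition Im(Z)=0 gives ω₀ = 1/√(LC).
Step 2 — ω₀ = 1/√(0.0201·2.11e-09) = 1.536e+05 rad/s.
Step 3 — f₀ = ω₀/(2π) = 2.444e+04 Hz.
Step 4 — Series Q: Q = ω₀L/R = 1.536e+05·0.0201/53.8 = 57.37.
Step 5 — 3dB bandwidth: Δω = ω₀/Q = 2677 rad/s; BW = Δω/(2π) = 426 Hz.

(a) f₀ = 2.444e+04 Hz  (b) Q = 57.37  (c) BW = 426 Hz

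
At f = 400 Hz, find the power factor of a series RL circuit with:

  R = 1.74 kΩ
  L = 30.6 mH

Step 1 — Angular frequency: ω = 2π·f = 2π·400 = 2513 rad/s.
Step 2 — Component impedances:
  R: Z = R = 1740 Ω
  L: Z = jωL = j·2513·0.0306 = 0 + j76.91 Ω
Step 3 — Series combination: Z_total = R + L = 1740 + j76.91 Ω = 1742∠2.5° Ω.
Step 4 — Power factor: PF = cos(φ) = Re(Z)/|Z| = 1740/1741.7 = 0.999.
Step 5 — Type: Im(Z) = 76.91 ⇒ lagging (phase φ = 2.5°).

PF = 0.999 (lagging, φ = 2.5°)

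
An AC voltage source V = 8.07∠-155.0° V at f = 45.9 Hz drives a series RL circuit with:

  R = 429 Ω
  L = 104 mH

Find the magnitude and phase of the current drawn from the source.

Step 1 — Angular frequency: ω = 2π·f = 2π·45.9 = 288.4 rad/s.
Step 2 — Component impedances:
  R: Z = R = 429 Ω
  L: Z = jωL = j·288.4·0.104 = 0 + j29.99 Ω
Step 3 — Series combination: Z_total = R + L = 429 + j29.99 Ω = 430∠4.0° Ω.
Step 4 — Source phasor: V = 8.07∠-155.0° V = -7.314 - j3.411 V.
Step 5 — Ohm's law: I = V / Z_total = (-7.314 - j3.411) / (429 + j29.99) = -0.01752 - j0.006725 A.
Step 6 — Convert to polar: |I| = 0.01877 A, ∠I = -159.0°.

I = 0.01877∠-159.0° A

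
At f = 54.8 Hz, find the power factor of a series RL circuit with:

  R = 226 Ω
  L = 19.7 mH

Step 1 — Angular frequency: ω = 2π·f = 2π·54.8 = 344.3 rad/s.
Step 2 — Component impedances:
  R: Z = R = 226 Ω
  L: Z = jωL = j·344.3·0.0197 = 0 + j6.783 Ω
Step 3 — Series combination: Z_total = R + L = 226 + j6.783 Ω = 226.1∠1.7° Ω.
Step 4 — Power factor: PF = cos(φ) = Re(Z)/|Z| = 226/226.102 = 0.9995.
Step 5 — Type: Im(Z) = 6.783 ⇒ lagging (phase φ = 1.7°).

PF = 0.9995 (lagging, φ = 1.7°)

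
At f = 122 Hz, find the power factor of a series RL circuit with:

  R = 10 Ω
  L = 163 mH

Step 1 — Angular frequency: ω = 2π·f = 2π·122 = 766.5 rad/s.
Step 2 — Component impedances:
  R: Z = R = 10 Ω
  L: Z = jωL = j·766.5·0.163 = 0 + j124.9 Ω
Step 3 — Series combination: Z_total = R + L = 10 + j124.9 Ω = 125.3∠85.4° Ω.
Step 4 — Power factor: PF = cos(φ) = Re(Z)/|Z| = 10/125.35 = 0.07978.
Step 5 — Type: Im(Z) = 124.9 ⇒ lagging (phase φ = 85.4°).

PF = 0.07978 (lagging, φ = 85.4°)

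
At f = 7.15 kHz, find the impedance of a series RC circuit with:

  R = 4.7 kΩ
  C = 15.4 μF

Step 1 — Angular frequency: ω = 2π·f = 2π·7150 = 4.492e+04 rad/s.
Step 2 — Component impedances:
  R: Z = R = 4700 Ω
  C: Z = 1/(jωC) = -j/(ω·C) = 0 - j1.445 Ω
Step 3 — Series combination: Z_total = R + C = 4700 - j1.445 Ω = 4700∠-0.0° Ω.

Z = 4700 - j1.445 Ω = 4700∠-0.0° Ω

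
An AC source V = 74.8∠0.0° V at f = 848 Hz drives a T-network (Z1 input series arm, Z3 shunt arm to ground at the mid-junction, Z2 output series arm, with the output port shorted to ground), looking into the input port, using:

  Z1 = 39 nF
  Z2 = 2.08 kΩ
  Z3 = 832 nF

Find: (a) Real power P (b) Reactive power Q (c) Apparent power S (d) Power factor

Step 1 — Angular frequency: ω = 2π·f = 2π·848 = 5328 rad/s.
Step 2 — Component impedances:
  Z1: Z = 1/(jωC) = -j/(ω·C) = 0 - j4812 Ω
  Z2: Z = R = 2080 Ω
  Z3: Z = 1/(jωC) = -j/(ω·C) = 0 - j225.6 Ω
Step 3 — With the output port shorted to ground, the output series arm Z2 runs from the junction to ground; the shunt arm Z3 also runs from the junction to ground. They appear in parallel: Z3 || Z2 = 24.18 - j223 Ω.
Step 4 — Series with input arm Z1: Z_in = Z1 + (Z3 || Z2) = 24.18 - j5035 Ω = 5035∠-89.7° Ω.
Step 5 — Source phasor: V = 74.8∠0.0° V = 74.8 V.
Step 6 — Current: I = V / Z = 7.133e-05 + j0.01485 A = 0.01485∠89.7° A.
Step 7 — Complex power: S = V·I* = 0.005336 - j1.111 VA.
Step 8 — Real power: P = Re(S) = 0.005336 W.
Step 9 — Reactive power: Q = Im(S) = -1.111 VAR.
Step 10 — Apparent power: |S| = 1.111 VA.
Step 11 — Power factor: PF = P/|S| = 0.004802 (leading).

(a) P = 0.005336 W  (b) Q = -1.111 VAR  (c) S = 1.111 VA  (d) PF = 0.004802 (leading)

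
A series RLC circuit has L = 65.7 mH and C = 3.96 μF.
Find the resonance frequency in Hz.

Step 1 — Resonance condition Im(Z)=0 gives ω₀ = 1/√(LC).
Step 2 — ω₀ = 1/√(0.0657·3.96e-06) = 1961 rad/s.
Step 3 — f₀ = ω₀/(2π) = 312 Hz.

f₀ = 312 Hz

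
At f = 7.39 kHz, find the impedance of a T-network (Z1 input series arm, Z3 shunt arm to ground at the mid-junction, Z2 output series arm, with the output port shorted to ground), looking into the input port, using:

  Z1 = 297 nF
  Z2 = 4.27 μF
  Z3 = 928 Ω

Step 1 — Angular frequency: ω = 2π·f = 2π·7390 = 4.643e+04 rad/s.
Step 2 — Component impedances:
  Z1: Z = 1/(jωC) = -j/(ω·C) = 0 - j72.51 Ω
  Z2: Z = 1/(jωC) = -j/(ω·C) = 0 - j5.044 Ω
  Z3: Z = R = 928 Ω
Step 3 — With the output port shorted to ground, the output series arm Z2 runs from the junction to ground; the shunt arm Z3 also runs from the junction to ground. They appear in parallel: Z3 || Z2 = 0.02741 - j5.044 Ω.
Step 4 — Series with input arm Z1: Z_in = Z1 + (Z3 || Z2) = 0.02741 - j77.56 Ω = 77.56∠-90.0° Ω.

Z = 0.02741 - j77.56 Ω = 77.56∠-90.0° Ω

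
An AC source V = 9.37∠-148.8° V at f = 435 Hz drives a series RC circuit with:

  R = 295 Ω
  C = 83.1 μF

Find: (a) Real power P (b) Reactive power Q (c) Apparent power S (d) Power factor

Step 1 — Angular frequency: ω = 2π·f = 2π·435 = 2733 rad/s.
Step 2 — Component impedances:
  R: Z = R = 295 Ω
  C: Z = 1/(jωC) = -j/(ω·C) = 0 - j4.403 Ω
Step 3 — Series combination: Z_total = R + C = 295 - j4.403 Ω = 295∠-0.9° Ω.
Step 4 — Source phasor: V = 9.37∠-148.8° V = -8.015 - j4.854 V.
Step 5 — Current: I = V / Z = -0.02692 - j0.01686 A = 0.03176∠-147.9° A.
Step 6 — Complex power: S = V·I* = 0.2976 - j0.004441 VA.
Step 7 — Real power: P = Re(S) = 0.2976 W.
Step 8 — Reactive power: Q = Im(S) = -0.004441 VAR.
Step 9 — Apparent power: |S| = 0.2976 VA.
Step 10 — Power factor: PF = P/|S| = 0.9999 (leading).

(a) P = 0.2976 W  (b) Q = -0.004441 VAR  (c) S = 0.2976 VA  (d) PF = 0.9999 (leading)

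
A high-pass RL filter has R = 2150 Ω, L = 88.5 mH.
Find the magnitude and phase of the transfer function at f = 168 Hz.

Step 1 — Angular frequency: ω = 2π·168 = 1056 rad/s.
Step 2 — Transfer function: H(jω) = jωL/(R + jωL).
Step 3 — Numerator jωL = j·93.42; denominator R + jωL = 2150 + j93.42.
Step 4 — H = 0.001884 + j0.04337.
Step 5 — Magnitude: |H| = 0.04341 (-27.2 dB); phase: φ = 87.5°.

|H| = 0.04341 (-27.2 dB), φ = 87.5°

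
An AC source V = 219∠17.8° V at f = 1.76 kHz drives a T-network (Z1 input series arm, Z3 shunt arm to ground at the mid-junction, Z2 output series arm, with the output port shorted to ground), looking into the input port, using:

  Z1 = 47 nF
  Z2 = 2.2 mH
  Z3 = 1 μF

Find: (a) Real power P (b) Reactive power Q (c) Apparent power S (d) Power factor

Step 1 — Angular frequency: ω = 2π·f = 2π·1760 = 1.106e+04 rad/s.
Step 2 — Component impedances:
  Z1: Z = 1/(jωC) = -j/(ω·C) = 0 - j1924 Ω
  Z2: Z = jωL = j·1.106e+04·0.0022 = 0 + j24.33 Ω
  Z3: Z = 1/(jωC) = -j/(ω·C) = 0 - j90.43 Ω
Step 3 — With the output port shorted to ground, the output series arm Z2 runs from the junction to ground; the shunt arm Z3 also runs from the junction to ground. They appear in parallel: Z3 || Z2 = 0 + j33.28 Ω.
Step 4 — Series with input arm Z1: Z_in = Z1 + (Z3 || Z2) = 0 - j1891 Ω = 1891∠-90.0° Ω.
Step 5 — Source phasor: V = 219∠17.8° V = 208.5 + j66.95 V.
Step 6 — Current: I = V / Z = -0.03541 + j0.1103 A = 0.1158∠107.8° A.
Step 7 — Complex power: S = V·I* = 0 - j25.37 VA.
Step 8 — Real power: P = Re(S) = 0 W.
Step 9 — Reactive power: Q = Im(S) = -25.37 VAR.
Step 10 — Apparent power: |S| = 25.37 VA.
Step 11 — Power factor: PF = P/|S| = 0 (leading).

(a) P = 0 W  (b) Q = -25.37 VAR  (c) S = 25.37 VA  (d) PF = 0 (leading)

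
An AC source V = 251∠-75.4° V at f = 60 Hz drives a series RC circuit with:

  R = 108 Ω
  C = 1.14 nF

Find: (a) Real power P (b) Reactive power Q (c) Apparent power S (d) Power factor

Step 1 — Angular frequency: ω = 2π·f = 2π·60 = 377 rad/s.
Step 2 — Component impedances:
  R: Z = R = 108 Ω
  C: Z = 1/(jωC) = -j/(ω·C) = 0 - j2.327e+06 Ω
Step 3 — Series combination: Z_total = R + C = 108 - j2.327e+06 Ω = 2.327e+06∠-90.0° Ω.
Step 4 — Source phasor: V = 251∠-75.4° V = 63.27 - j242.9 V.
Step 5 — Current: I = V / Z = 0.0001044 + j2.719e-05 A = 0.0001079∠14.6° A.
Step 6 — Complex power: S = V·I* = 1.257e-06 - j0.02708 VA.
Step 7 — Real power: P = Re(S) = 1.257e-06 W.
Step 8 — Reactive power: Q = Im(S) = -0.02708 VAR.
Step 9 — Apparent power: |S| = 0.02708 VA.
Step 10 — Power factor: PF = P/|S| = 4.642e-05 (leading).

(a) P = 1.257e-06 W  (b) Q = -0.02708 VAR  (c) S = 0.02708 VA  (d) PF = 4.642e-05 (leading)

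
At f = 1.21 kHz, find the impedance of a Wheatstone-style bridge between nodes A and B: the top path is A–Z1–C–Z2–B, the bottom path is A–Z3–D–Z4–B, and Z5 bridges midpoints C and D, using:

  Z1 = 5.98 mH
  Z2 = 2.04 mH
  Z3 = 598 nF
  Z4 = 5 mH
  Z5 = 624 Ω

Step 1 — Angular frequency: ω = 2π·f = 2π·1210 = 7603 rad/s.
Step 2 — Component impedances:
  Z1: Z = jωL = j·7603·0.00598 = 0 + j45.46 Ω
  Z2: Z = jωL = j·7603·0.00204 = 0 + j15.51 Ω
  Z3: Z = 1/(jωC) = -j/(ω·C) = 0 - j220 Ω
  Z4: Z = jωL = j·7603·0.005 = 0 + j38.01 Ω
  Z5: Z = R = 624 Ω
Step 3 — Bridge requires nodal analysis (the Z5 bridge couples midpoints C and D, so the two paths cannot be reduced to a simple series/parallel combination). Setting node B to ground and injecting 1 A at node A, the 3-node admittance system at A, C, D solves to V_A = Z_AB = 2.849 + j91.35 Ω = 91.4∠88.2° Ω.

Z = 2.849 + j91.35 Ω = 91.4∠88.2° Ω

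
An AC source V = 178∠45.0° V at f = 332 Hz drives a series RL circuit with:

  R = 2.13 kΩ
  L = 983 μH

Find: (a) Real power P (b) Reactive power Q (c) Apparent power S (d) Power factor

Step 1 — Angular frequency: ω = 2π·f = 2π·332 = 2086 rad/s.
Step 2 — Component impedances:
  R: Z = R = 2130 Ω
  L: Z = jωL = j·2086·0.000983 = 0 + j2.051 Ω
Step 3 — Series combination: Z_total = R + L = 2130 + j2.051 Ω = 2130∠0.1° Ω.
Step 4 — Source phasor: V = 178∠45.0° V = 125.9 + j125.9 V.
Step 5 — Current: I = V / Z = 0.05915 + j0.05903 A = 0.08357∠44.9° A.
Step 6 — Complex power: S = V·I* = 14.88 + j0.01432 VA.
Step 7 — Real power: P = Re(S) = 14.88 W.
Step 8 — Reactive power: Q = Im(S) = 0.01432 VAR.
Step 9 — Apparent power: |S| = 14.88 VA.
Step 10 — Power factor: PF = P/|S| = 1 (lagging).

(a) P = 14.88 W  (b) Q = 0.01432 VAR  (c) S = 14.88 VA  (d) PF = 1 (lagging)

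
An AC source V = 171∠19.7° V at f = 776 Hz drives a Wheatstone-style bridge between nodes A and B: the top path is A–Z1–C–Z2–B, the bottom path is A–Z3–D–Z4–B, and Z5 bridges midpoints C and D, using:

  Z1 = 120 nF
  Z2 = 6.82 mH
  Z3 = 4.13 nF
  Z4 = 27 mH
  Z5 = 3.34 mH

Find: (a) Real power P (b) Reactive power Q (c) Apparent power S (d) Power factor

Step 1 — Angular frequency: ω = 2π·f = 2π·776 = 4876 rad/s.
Step 2 — Component impedances:
  Z1: Z = 1/(jωC) = -j/(ω·C) = 0 - j1709 Ω
  Z2: Z = jωL = j·4876·0.00682 = 0 + j33.25 Ω
  Z3: Z = 1/(jωC) = -j/(ω·C) = 0 - j4.966e+04 Ω
  Z4: Z = jωL = j·4876·0.027 = 0 + j131.6 Ω
  Z5: Z = jωL = j·4876·0.00334 = 0 + j16.29 Ω
Step 3 — Bridge requires nodal analysis (the Z5 bridge couples midpoints C and D, so the two paths cannot be reduced to a simple series/parallel combination). Setting node B to ground and injecting 1 A at node A, the 3-node admittance system at A, C, D solves to V_A = Z_AB = 0 - j1625 Ω = 1625∠-90.0° Ω.
Step 4 — Source phasor: V = 171∠19.7° V = 161 + j57.64 V.
Step 5 — Current: I = V / Z = -0.03547 + j0.09905 A = 0.1052∠109.7° A.
Step 6 — Complex power: S = V·I* = 0 - j17.99 VA.
Step 7 — Real power: P = Re(S) = 0 W.
Step 8 — Reactive power: Q = Im(S) = -17.99 VAR.
Step 9 — Apparent power: |S| = 17.99 VA.
Step 10 — Power factor: PF = P/|S| = 0 (leading).

(a) P = 0 W  (b) Q = -17.99 VAR  (c) S = 17.99 VA  (d) PF = 0 (leading)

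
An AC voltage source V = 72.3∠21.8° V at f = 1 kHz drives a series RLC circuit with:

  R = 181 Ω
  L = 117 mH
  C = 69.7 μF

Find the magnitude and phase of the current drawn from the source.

Step 1 — Angular frequency: ω = 2π·f = 2π·1000 = 6283 rad/s.
Step 2 — Component impedances:
  R: Z = R = 181 Ω
  L: Z = jωL = j·6283·0.117 = 0 + j735.1 Ω
  C: Z = 1/(jωC) = -j/(ω·C) = 0 - j2.283 Ω
Step 3 — Series combination: Z_total = R + L + C = 181 + j732.8 Ω = 754.9∠76.1° Ω.
Step 4 — Source phasor: V = 72.3∠21.8° V = 67.13 + j26.85 V.
Step 5 — Ohm's law: I = V / Z_total = (67.13 + j26.85) / (181 + j732.8) = 0.05585 - j0.07781 A.
Step 6 — Convert to polar: |I| = 0.09578 A, ∠I = -54.3°.

I = 0.09578∠-54.3° A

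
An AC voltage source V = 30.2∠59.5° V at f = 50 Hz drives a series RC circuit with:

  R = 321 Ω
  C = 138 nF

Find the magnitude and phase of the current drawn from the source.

Step 1 — Angular frequency: ω = 2π·f = 2π·50 = 314.2 rad/s.
Step 2 — Component impedances:
  R: Z = R = 321 Ω
  C: Z = 1/(jωC) = -j/(ω·C) = 0 - j2.307e+04 Ω
Step 3 — Series combination: Z_total = R + C = 321 - j2.307e+04 Ω = 2.307e+04∠-89.2° Ω.
Step 4 — Source phasor: V = 30.2∠59.5° V = 15.33 + j26.02 V.
Step 5 — Ohm's law: I = V / Z_total = (15.33 + j26.02) / (321 - j2.307e+04) = -0.001119 + j0.0006801 A.
Step 6 — Convert to polar: |I| = 0.001309 A, ∠I = 148.7°.

I = 0.001309∠148.7° A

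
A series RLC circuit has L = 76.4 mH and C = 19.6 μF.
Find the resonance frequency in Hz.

Step 1 — Resonance condition Im(Z)=0 gives ω₀ = 1/√(LC).
Step 2 — ω₀ = 1/√(0.0764·1.96e-05) = 817.2 rad/s.
Step 3 — f₀ = ω₀/(2π) = 130.1 Hz.

f₀ = 130.1 Hz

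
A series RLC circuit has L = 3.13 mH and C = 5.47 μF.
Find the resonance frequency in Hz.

Step 1 — Resonance condition Im(Z)=0 gives ω₀ = 1/√(LC).
Step 2 — ω₀ = 1/√(0.00313·5.47e-06) = 7642 rad/s.
Step 3 — f₀ = ω₀/(2π) = 1216 Hz.

f₀ = 1216 Hz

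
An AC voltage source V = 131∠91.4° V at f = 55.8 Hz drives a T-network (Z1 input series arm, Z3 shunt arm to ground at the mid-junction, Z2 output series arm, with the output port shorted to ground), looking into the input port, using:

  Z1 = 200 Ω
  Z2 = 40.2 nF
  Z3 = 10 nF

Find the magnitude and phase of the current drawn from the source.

Step 1 — Angular frequency: ω = 2π·f = 2π·55.8 = 350.6 rad/s.
Step 2 — Component impedances:
  Z1: Z = R = 200 Ω
  Z2: Z = 1/(jωC) = -j/(ω·C) = 0 - j7.095e+04 Ω
  Z3: Z = 1/(jωC) = -j/(ω·C) = 0 - j2.852e+05 Ω
Step 3 — With the output port shorted to ground, the output series arm Z2 runs from the junction to ground; the shunt arm Z3 also runs from the junction to ground. They appear in parallel: Z3 || Z2 = 0 - j5.682e+04 Ω.
Step 4 — Series with input arm Z1: Z_in = Z1 + (Z3 || Z2) = 200 - j5.682e+04 Ω = 5.682e+04∠-89.8° Ω.
Step 5 — Source phasor: V = 131∠91.4° V = -3.201 + j131 V.
Step 6 — Ohm's law: I = V / Z_total = (-3.201 + j131) / (200 - j5.682e+04) = -0.002305 - j4.822e-05 A.
Step 7 — Convert to polar: |I| = 0.002306 A, ∠I = -178.8°.

I = 0.002306∠-178.8° A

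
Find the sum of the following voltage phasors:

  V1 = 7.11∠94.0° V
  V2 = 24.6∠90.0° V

Step 1 — Convert each phasor to rectangular form:
  V1 = 7.11·(cos(94.0°) + j·sin(94.0°)) = -0.496 + j7.093 V
  V2 = 24.6·(cos(90.0°) + j·sin(90.0°)) = 0 + j24.6 V
Step 2 — Sum components: V_total = -0.496 + j31.69 V.
Step 3 — Convert to polar: |V_total| = 31.7 V, ∠V_total = 90.9°.

V_total = 31.7∠90.9° V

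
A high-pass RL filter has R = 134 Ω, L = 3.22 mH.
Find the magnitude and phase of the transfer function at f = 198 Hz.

Step 1 — Angular frequency: ω = 2π·198 = 1244 rad/s.
Step 2 — Transfer function: H(jω) = jωL/(R + jωL).
Step 3 — Numerator jωL = j·4.006; denominator R + jωL = 134 + j4.006.
Step 4 — H = 0.0008929 + j0.02987.
Step 5 — Magnitude: |H| = 0.02988 (-30.5 dB); phase: φ = 88.3°.

|H| = 0.02988 (-30.5 dB), φ = 88.3°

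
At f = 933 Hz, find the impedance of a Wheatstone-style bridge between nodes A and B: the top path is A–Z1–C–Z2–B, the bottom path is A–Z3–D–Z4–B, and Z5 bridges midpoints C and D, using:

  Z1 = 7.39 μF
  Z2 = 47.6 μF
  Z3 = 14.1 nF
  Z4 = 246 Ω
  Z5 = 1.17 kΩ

Step 1 — Angular frequency: ω = 2π·f = 2π·933 = 5862 rad/s.
Step 2 — Component impedances:
  Z1: Z = 1/(jωC) = -j/(ω·C) = 0 - j23.08 Ω
  Z2: Z = 1/(jωC) = -j/(ω·C) = 0 - j3.584 Ω
  Z3: Z = 1/(jωC) = -j/(ω·C) = 0 - j1.21e+04 Ω
  Z4: Z = R = 246 Ω
  Z5: Z = R = 1170 Ω
Step 3 — Bridge requires nodal analysis (the Z5 bridge couples midpoints C and D, so the two paths cannot be reduced to a simple series/parallel combination). Setting node B to ground and injecting 1 A at node A, the 3-node admittance system at A, C, D solves to V_A = Z_AB = 0.009975 - j26.61 Ω = 26.61∠-90.0° Ω.

Z = 0.009975 - j26.61 Ω = 26.61∠-90.0° Ω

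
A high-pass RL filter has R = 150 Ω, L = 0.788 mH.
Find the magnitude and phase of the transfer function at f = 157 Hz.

Step 1 — Angular frequency: ω = 2π·157 = 986.5 rad/s.
Step 2 — Transfer function: H(jω) = jωL/(R + jωL).
Step 3 — Numerator jωL = j·0.7773; denominator R + jωL = 150 + j0.7773.
Step 4 — H = 2.685e-05 + j0.005182.
Step 5 — Magnitude: |H| = 0.005182 (-45.7 dB); phase: φ = 89.7°.

|H| = 0.005182 (-45.7 dB), φ = 89.7°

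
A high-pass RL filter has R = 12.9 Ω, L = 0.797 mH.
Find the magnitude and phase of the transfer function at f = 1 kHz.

Step 1 — Angular frequency: ω = 2π·1000 = 6283 rad/s.
Step 2 — Transfer function: H(jω) = jωL/(R + jωL).
Step 3 — Numerator jωL = j·5.008; denominator R + jωL = 12.9 + j5.008.
Step 4 — H = 0.131 + j0.3374.
Step 5 — Magnitude: |H| = 0.3619 (-8.8 dB); phase: φ = 68.8°.

|H| = 0.3619 (-8.8 dB), φ = 68.8°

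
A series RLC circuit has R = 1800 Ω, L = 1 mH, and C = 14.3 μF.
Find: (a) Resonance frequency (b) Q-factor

Step 1 — Resonance condition Im(Z)=0 gives ω₀ = 1/√(LC).
Step 2 — ω₀ = 1/√(0.001·1.43e-05) = 8362 rad/s.
Step 3 — f₀ = ω₀/(2π) = 1331 Hz.
Step 4 — Series Q: Q = ω₀L/R = 8362·0.001/1800 = 0.004646.

(a) f₀ = 1331 Hz  (b) Q = 0.004646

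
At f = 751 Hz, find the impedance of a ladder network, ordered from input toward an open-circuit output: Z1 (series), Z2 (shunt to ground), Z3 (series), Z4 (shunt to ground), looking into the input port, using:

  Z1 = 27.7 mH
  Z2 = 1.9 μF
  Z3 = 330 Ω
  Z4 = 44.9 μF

Step 1 — Angular frequency: ω = 2π·f = 2π·751 = 4719 rad/s.
Step 2 — Component impedances:
  Z1: Z = jωL = j·4719·0.0277 = 0 + j130.7 Ω
  Z2: Z = 1/(jωC) = -j/(ω·C) = 0 - j111.5 Ω
  Z3: Z = R = 330 Ω
  Z4: Z = 1/(jωC) = -j/(ω·C) = 0 - j4.72 Ω
Step 3 — Ladder network (open output): work backward from the far end, alternating series and parallel combinations. Z_in = 33.54 + j30.98 Ω = 45.66∠42.7° Ω.

Z = 33.54 + j30.98 Ω = 45.66∠42.7° Ω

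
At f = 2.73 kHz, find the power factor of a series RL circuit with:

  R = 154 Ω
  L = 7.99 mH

Step 1 — Angular frequency: ω = 2π·f = 2π·2730 = 1.715e+04 rad/s.
Step 2 — Component impedances:
  R: Z = R = 154 Ω
  L: Z = jωL = j·1.715e+04·0.00799 = 0 + j137.1 Ω
Step 3 — Series combination: Z_total = R + L = 154 + j137.1 Ω = 206.2∠41.7° Ω.
Step 4 — Power factor: PF = cos(φ) = Re(Z)/|Z| = 154/206.15 = 0.747.
Step 5 — Type: Im(Z) = 137.1 ⇒ lagging (phase φ = 41.7°).

PF = 0.747 (lagging, φ = 41.7°)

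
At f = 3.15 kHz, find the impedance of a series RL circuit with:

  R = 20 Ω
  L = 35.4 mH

Step 1 — Angular frequency: ω = 2π·f = 2π·3150 = 1.979e+04 rad/s.
Step 2 — Component impedances:
  R: Z = R = 20 Ω
  L: Z = jωL = j·1.979e+04·0.0354 = 0 + j700.6 Ω
Step 3 — Series combination: Z_total = R + L = 20 + j700.6 Ω = 700.9∠88.4° Ω.

Z = 20 + j700.6 Ω = 700.9∠88.4° Ω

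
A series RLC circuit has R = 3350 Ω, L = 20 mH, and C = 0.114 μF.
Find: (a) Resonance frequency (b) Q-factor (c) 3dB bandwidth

Step 1 — Resonance: ω₀ = 1/√(LC) = 1/√(0.02·1.14e-07) = 2.094e+04 rad/s.
Step 2 — f₀ = ω₀/(2π) = 3333 Hz.
Step 3 — Series Q: Q = ω₀L/R = 2.094e+04·0.02/3350 = 0.125.
Step 4 — Bandwidth: Δω = ω₀/Q = 1.675e+05 rad/s; BW = Δω/(2π) = 2.666e+04 Hz.

(a) f₀ = 3333 Hz  (b) Q = 0.125  (c) BW = 2.666e+04 Hz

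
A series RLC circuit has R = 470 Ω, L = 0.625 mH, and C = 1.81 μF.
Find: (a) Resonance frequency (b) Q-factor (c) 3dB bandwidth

Step 1 — Resonance: ω₀ = 1/√(LC) = 1/√(0.000625·1.81e-06) = 2.973e+04 rad/s.
Step 2 — f₀ = ω₀/(2π) = 4732 Hz.
Step 3 — Series Q: Q = ω₀L/R = 2.973e+04·0.000625/470 = 0.03954.
Step 4 — Bandwidth: Δω = ω₀/Q = 7.52e+05 rad/s; BW = Δω/(2π) = 1.197e+05 Hz.

(a) f₀ = 4732 Hz  (b) Q = 0.03954  (c) BW = 1.197e+05 Hz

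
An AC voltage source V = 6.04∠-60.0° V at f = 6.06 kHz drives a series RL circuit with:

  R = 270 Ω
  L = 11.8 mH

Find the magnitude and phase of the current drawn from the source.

Step 1 — Angular frequency: ω = 2π·f = 2π·6060 = 3.808e+04 rad/s.
Step 2 — Component impedances:
  R: Z = R = 270 Ω
  L: Z = jωL = j·3.808e+04·0.0118 = 0 + j449.3 Ω
Step 3 — Series combination: Z_total = R + L = 270 + j449.3 Ω = 524.2∠59.0° Ω.
Step 4 — Source phasor: V = 6.04∠-60.0° V = 3.02 - j5.231 V.
Step 5 — Ohm's law: I = V / Z_total = (3.02 - j5.231) / (270 + j449.3) = -0.005586 - j0.01008 A.
Step 6 — Convert to polar: |I| = 0.01152 A, ∠I = -119.0°.

I = 0.01152∠-119.0° A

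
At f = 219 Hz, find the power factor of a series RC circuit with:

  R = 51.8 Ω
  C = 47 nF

Step 1 — Angular frequency: ω = 2π·f = 2π·219 = 1376 rad/s.
Step 2 — Component impedances:
  R: Z = R = 51.8 Ω
  C: Z = 1/(jωC) = -j/(ω·C) = 0 - j1.546e+04 Ω
Step 3 — Series combination: Z_total = R + C = 51.8 - j1.546e+04 Ω = 1.546e+04∠-89.8° Ω.
Step 4 — Power factor: PF = cos(φ) = Re(Z)/|Z| = 51.8/15463 = 0.00335.
Step 5 — Type: Im(Z) = -1.546e+04 ⇒ leading (phase φ = -89.8°).

PF = 0.00335 (leading, φ = -89.8°)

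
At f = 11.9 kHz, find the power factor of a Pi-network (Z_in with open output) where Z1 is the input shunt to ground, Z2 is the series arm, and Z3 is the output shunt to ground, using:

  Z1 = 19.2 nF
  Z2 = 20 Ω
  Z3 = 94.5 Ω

Step 1 — Angular frequency: ω = 2π·f = 2π·1.19e+04 = 7.477e+04 rad/s.
Step 2 — Component impedances:
  Z1: Z = 1/(jωC) = -j/(ω·C) = 0 - j696.6 Ω
  Z2: Z = R = 20 Ω
  Z3: Z = R = 94.5 Ω
Step 3 — With open output, the series arm Z2 and the output shunt Z3 appear in series to ground: Z2 + Z3 = 114.5 Ω.
Step 4 — Parallel with input shunt Z1: Z_in = Z1 || (Z2 + Z3) = 111.5 - j18.33 Ω = 113∠-9.3° Ω.
Step 5 — Power factor: PF = cos(φ) = Re(Z)/|Z| = 111.49/112.98 = 0.9868.
Step 6 — Type: Im(Z) = -18.33 ⇒ leading (phase φ = -9.3°).

PF = 0.9868 (leading, φ = -9.3°)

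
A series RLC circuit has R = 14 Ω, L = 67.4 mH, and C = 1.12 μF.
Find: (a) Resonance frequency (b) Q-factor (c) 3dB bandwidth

Step 1 — Resonance condition Im(Z)=0 gives ω₀ = 1/√(LC).
Step 2 — ω₀ = 1/√(0.0674·1.12e-06) = 3640 rad/s.
Step 3 — f₀ = ω₀/(2π) = 579.3 Hz.
Step 4 — Series Q: Q = ω₀L/R = 3640·0.0674/14 = 17.52.
Step 5 — 3dB bandwidth: Δω = ω₀/Q = 207.7 rad/s; BW = Δω/(2π) = 33.06 Hz.

(a) f₀ = 579.3 Hz  (b) Q = 17.52  (c) BW = 33.06 Hz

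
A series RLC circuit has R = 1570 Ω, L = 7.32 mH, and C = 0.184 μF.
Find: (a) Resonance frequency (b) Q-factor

Step 1 — Resonance condition Im(Z)=0 gives ω₀ = 1/√(LC).
Step 2 — ω₀ = 1/√(0.00732·1.84e-07) = 2.725e+04 rad/s.
Step 3 — f₀ = ω₀/(2π) = 4337 Hz.
Step 4 — Series Q: Q = ω₀L/R = 2.725e+04·0.00732/1570 = 0.127.

(a) f₀ = 4337 Hz  (b) Q = 0.127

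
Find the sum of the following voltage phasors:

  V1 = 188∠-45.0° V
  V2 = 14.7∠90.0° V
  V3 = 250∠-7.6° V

Step 1 — Convert each phasor to rectangular form:
  V1 = 188·(cos(-45.0°) + j·sin(-45.0°)) = 132.9 - j132.9 V
  V2 = 14.7·(cos(90.0°) + j·sin(90.0°)) = 0 + j14.7 V
  V3 = 250·(cos(-7.6°) + j·sin(-7.6°)) = 247.8 - j33.06 V
Step 2 — Sum components: V_total = 380.7 - j151.3 V.
Step 3 — Convert to polar: |V_total| = 409.7 V, ∠V_total = -21.7°.

V_total = 409.7∠-21.7° V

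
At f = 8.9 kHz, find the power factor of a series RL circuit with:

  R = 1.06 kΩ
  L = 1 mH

Step 1 — Angular frequency: ω = 2π·f = 2π·8900 = 5.592e+04 rad/s.
Step 2 — Component impedances:
  R: Z = R = 1060 Ω
  L: Z = jωL = j·5.592e+04·0.001 = 0 + j55.92 Ω
Step 3 — Series combination: Z_total = R + L = 1060 + j55.92 Ω = 1061∠3.0° Ω.
Step 4 — Power factor: PF = cos(φ) = Re(Z)/|Z| = 1060/1061.5 = 0.9986.
Step 5 — Type: Im(Z) = 55.92 ⇒ lagging (phase φ = 3.0°).

PF = 0.9986 (lagging, φ = 3.0°)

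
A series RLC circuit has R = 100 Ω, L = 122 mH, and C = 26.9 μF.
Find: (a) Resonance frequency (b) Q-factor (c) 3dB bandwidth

Step 1 — Resonance condition Im(Z)=0 gives ω₀ = 1/√(LC).
Step 2 — ω₀ = 1/√(0.122·2.69e-05) = 552 rad/s.
Step 3 — f₀ = ω₀/(2π) = 87.85 Hz.
Step 4 — Series Q: Q = ω₀L/R = 552·0.122/100 = 0.6734.
Step 5 — 3dB bandwidth: Δω = ω₀/Q = 819.7 rad/s; BW = Δω/(2π) = 130.5 Hz.

(a) f₀ = 87.85 Hz  (b) Q = 0.6734  (c) BW = 130.5 Hz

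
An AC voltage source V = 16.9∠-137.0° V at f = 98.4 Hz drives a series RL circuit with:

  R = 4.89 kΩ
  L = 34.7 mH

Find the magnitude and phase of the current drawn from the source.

Step 1 — Angular frequency: ω = 2π·f = 2π·98.4 = 618.3 rad/s.
Step 2 — Component impedances:
  R: Z = R = 4890 Ω
  L: Z = jωL = j·618.3·0.0347 = 0 + j21.45 Ω
Step 3 — Series combination: Z_total = R + L = 4890 + j21.45 Ω = 4890∠0.3° Ω.
Step 4 — Source phasor: V = 16.9∠-137.0° V = -12.36 - j11.53 V.
Step 5 — Ohm's law: I = V / Z_total = (-12.36 - j11.53) / (4890 + j21.45) = -0.002538 - j0.002346 A.
Step 6 — Convert to polar: |I| = 0.003456 A, ∠I = -137.3°.

I = 0.003456∠-137.3° A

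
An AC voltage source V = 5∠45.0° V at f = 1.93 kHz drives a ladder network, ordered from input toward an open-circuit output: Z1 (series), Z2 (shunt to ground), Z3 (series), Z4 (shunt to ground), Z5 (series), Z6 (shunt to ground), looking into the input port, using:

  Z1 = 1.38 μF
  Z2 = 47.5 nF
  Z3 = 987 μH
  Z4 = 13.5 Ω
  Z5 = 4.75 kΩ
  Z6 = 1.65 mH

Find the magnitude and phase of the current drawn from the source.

Step 1 — Angular frequency: ω = 2π·f = 2π·1930 = 1.213e+04 rad/s.
Step 2 — Component impedances:
  Z1: Z = 1/(jωC) = -j/(ω·C) = 0 - j59.76 Ω
  Z2: Z = 1/(jωC) = -j/(ω·C) = 0 - j1736 Ω
  Z3: Z = jωL = j·1.213e+04·0.000987 = 0 + j11.97 Ω
  Z4: Z = R = 13.5 Ω
  Z5: Z = R = 4750 Ω
  Z6: Z = jωL = j·1.213e+04·0.00165 = 0 + j20.01 Ω
Step 3 — Ladder network (open output): work backward from the far end, alternating series and parallel combinations. Z_in = 13.65 - j47.81 Ω = 49.72∠-74.1° Ω.
Step 4 — Source phasor: V = 5∠45.0° V = 3.536 + j3.536 V.
Step 5 — Ohm's law: I = V / Z_total = (3.536 + j3.536) / (13.65 - j47.81) = -0.04886 + j0.0879 A.
Step 6 — Convert to polar: |I| = 0.1006 A, ∠I = 119.1°.

I = 0.1006∠119.1° A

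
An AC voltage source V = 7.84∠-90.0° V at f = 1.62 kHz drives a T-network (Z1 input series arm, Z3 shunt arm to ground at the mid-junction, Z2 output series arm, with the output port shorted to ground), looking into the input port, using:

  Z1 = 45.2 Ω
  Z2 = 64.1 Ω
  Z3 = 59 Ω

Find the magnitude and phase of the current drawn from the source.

Step 1 — Angular frequency: ω = 2π·f = 2π·1620 = 1.018e+04 rad/s.
Step 2 — Component impedances:
  Z1: Z = R = 45.2 Ω
  Z2: Z = R = 64.1 Ω
  Z3: Z = R = 59 Ω
Step 3 — With the output port shorted to ground, the output series arm Z2 runs from the junction to ground; the shunt arm Z3 also runs from the junction to ground. They appear in parallel: Z3 || Z2 = 30.72 Ω.
Step 4 — Series with input arm Z1: Z_in = Z1 + (Z3 || Z2) = 75.92 Ω = 75.92∠0.0° Ω.
Step 5 — Source phasor: V = 7.84∠-90.0° V = 0 - j7.84 V.
Step 6 — Ohm's law: I = V / Z_total = (0 - j7.84) / (75.92) = 0 - j0.1033 A.
Step 7 — Convert to polar: |I| = 0.1033 A, ∠I = -90.0°.

I = 0.1033∠-90.0° A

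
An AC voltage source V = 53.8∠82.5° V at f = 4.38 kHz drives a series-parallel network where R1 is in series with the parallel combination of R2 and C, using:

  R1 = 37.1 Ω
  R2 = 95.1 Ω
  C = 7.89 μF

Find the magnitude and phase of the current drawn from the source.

Step 1 — Angular frequency: ω = 2π·f = 2π·4380 = 2.752e+04 rad/s.
Step 2 — Component impedances:
  R1: Z = R = 37.1 Ω
  R2: Z = R = 95.1 Ω
  C: Z = 1/(jωC) = -j/(ω·C) = 0 - j4.605 Ω
Step 3 — Parallel branch: R2 || C = 1/(1/R2 + 1/C) = 0.2225 - j4.595 Ω.
Step 4 — Series with R1: Z_total = R1 + (R2 || C) = 37.32 - j4.595 Ω = 37.6∠-7.0° Ω.
Step 5 — Source phasor: V = 53.8∠82.5° V = 7.022 + j53.34 V.
Step 6 — Ohm's law: I = V / Z_total = (7.022 + j53.34) / (37.32 - j4.595) = 0.01203 + j1.431 A.
Step 7 — Convert to polar: |I| = 1.431 A, ∠I = 89.5°.

I = 1.431∠89.5° A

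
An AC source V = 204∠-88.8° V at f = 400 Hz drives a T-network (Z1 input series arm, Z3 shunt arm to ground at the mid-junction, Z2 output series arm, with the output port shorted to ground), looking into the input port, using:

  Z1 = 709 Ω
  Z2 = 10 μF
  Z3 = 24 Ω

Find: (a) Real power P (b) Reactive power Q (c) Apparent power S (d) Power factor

Step 1 — Angular frequency: ω = 2π·f = 2π·400 = 2513 rad/s.
Step 2 — Component impedances:
  Z1: Z = R = 709 Ω
  Z2: Z = 1/(jωC) = -j/(ω·C) = 0 - j39.79 Ω
  Z3: Z = R = 24 Ω
Step 3 — With the output port shorted to ground, the output series arm Z2 runs from the junction to ground; the shunt arm Z3 also runs from the junction to ground. They appear in parallel: Z3 || Z2 = 17.6 - j10.61 Ω.
Step 4 — Series with input arm Z1: Z_in = Z1 + (Z3 || Z2) = 726.6 - j10.61 Ω = 726.7∠-0.8° Ω.
Step 5 — Source phasor: V = 204∠-88.8° V = 4.272 - j204 V.
Step 6 — Current: I = V / Z = 0.009978 - j0.2806 A = 0.2807∠-88.0° A.
Step 7 — Complex power: S = V·I* = 57.26 - j0.8365 VA.
Step 8 — Real power: P = Re(S) = 57.26 W.
Step 9 — Reactive power: Q = Im(S) = -0.8365 VAR.
Step 10 — Apparent power: |S| = 57.27 VA.
Step 11 — Power factor: PF = P/|S| = 0.9999 (leading).

(a) P = 57.26 W  (b) Q = -0.8365 VAR  (c) S = 57.27 VA  (d) PF = 0.9999 (leading)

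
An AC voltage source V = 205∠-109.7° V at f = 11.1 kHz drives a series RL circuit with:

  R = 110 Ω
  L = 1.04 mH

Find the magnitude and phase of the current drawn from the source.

Step 1 — Angular frequency: ω = 2π·f = 2π·1.11e+04 = 6.974e+04 rad/s.
Step 2 — Component impedances:
  R: Z = R = 110 Ω
  L: Z = jωL = j·6.974e+04·0.00104 = 0 + j72.53 Ω
Step 3 — Series combination: Z_total = R + L = 110 + j72.53 Ω = 131.8∠33.4° Ω.
Step 4 — Source phasor: V = 205∠-109.7° V = -69.1 - j193 V.
Step 5 — Ohm's law: I = V / Z_total = (-69.1 - j193) / (110 + j72.53) = -1.244 - j0.9341 A.
Step 6 — Convert to polar: |I| = 1.556 A, ∠I = -143.1°.

I = 1.556∠-143.1° A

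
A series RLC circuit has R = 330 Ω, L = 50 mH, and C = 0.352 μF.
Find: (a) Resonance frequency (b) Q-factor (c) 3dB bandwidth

Step 1 — Resonance condition Im(Z)=0 gives ω₀ = 1/√(LC).
Step 2 — ω₀ = 1/√(0.05·3.52e-07) = 7538 rad/s.
Step 3 — f₀ = ω₀/(2π) = 1200 Hz.
Step 4 — Series Q: Q = ω₀L/R = 7538·0.05/330 = 1.142.
Step 5 — 3dB bandwidth: Δω = ω₀/Q = 6600 rad/s; BW = Δω/(2π) = 1050 Hz.

(a) f₀ = 1200 Hz  (b) Q = 1.142  (c) BW = 1050 Hz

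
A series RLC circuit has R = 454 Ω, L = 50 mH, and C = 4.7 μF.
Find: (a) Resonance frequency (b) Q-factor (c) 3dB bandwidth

Step 1 — Resonance: ω₀ = 1/√(LC) = 1/√(0.05·4.7e-06) = 2063 rad/s.
Step 2 — f₀ = ω₀/(2π) = 328.3 Hz.
Step 3 — Series Q: Q = ω₀L/R = 2063·0.05/454 = 0.2272.
Step 4 — Bandwidth: Δω = ω₀/Q = 9080 rad/s; BW = Δω/(2π) = 1445 Hz.

(a) f₀ = 328.3 Hz  (b) Q = 0.2272  (c) BW = 1445 Hz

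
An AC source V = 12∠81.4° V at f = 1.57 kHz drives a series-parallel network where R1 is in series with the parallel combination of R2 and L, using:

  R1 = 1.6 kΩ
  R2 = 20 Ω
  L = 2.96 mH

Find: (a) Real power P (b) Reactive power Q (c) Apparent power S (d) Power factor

Step 1 — Angular frequency: ω = 2π·f = 2π·1570 = 9865 rad/s.
Step 2 — Component impedances:
  R1: Z = R = 1600 Ω
  R2: Z = R = 20 Ω
  L: Z = jωL = j·9865·0.00296 = 0 + j29.2 Ω
Step 3 — Parallel branch: R2 || L = 1/(1/R2 + 1/L) = 13.61 + j9.324 Ω.
Step 4 — Series with R1: Z_total = R1 + (R2 || L) = 1614 + j9.324 Ω = 1614∠0.3° Ω.
Step 5 — Source phasor: V = 12∠81.4° V = 1.794 + j11.87 V.
Step 6 — Current: I = V / Z = 0.001155 + j0.007346 A = 0.007437∠81.1° A.
Step 7 — Complex power: S = V·I* = 0.08924 + j0.0005157 VA.
Step 8 — Real power: P = Re(S) = 0.08924 W.
Step 9 — Reactive power: Q = Im(S) = 0.0005157 VAR.
Step 10 — Apparent power: |S| = 0.08924 VA.
Step 11 — Power factor: PF = P/|S| = 1 (lagging).

(a) P = 0.08924 W  (b) Q = 0.0005157 VAR  (c) S = 0.08924 VA  (d) PF = 1 (lagging)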